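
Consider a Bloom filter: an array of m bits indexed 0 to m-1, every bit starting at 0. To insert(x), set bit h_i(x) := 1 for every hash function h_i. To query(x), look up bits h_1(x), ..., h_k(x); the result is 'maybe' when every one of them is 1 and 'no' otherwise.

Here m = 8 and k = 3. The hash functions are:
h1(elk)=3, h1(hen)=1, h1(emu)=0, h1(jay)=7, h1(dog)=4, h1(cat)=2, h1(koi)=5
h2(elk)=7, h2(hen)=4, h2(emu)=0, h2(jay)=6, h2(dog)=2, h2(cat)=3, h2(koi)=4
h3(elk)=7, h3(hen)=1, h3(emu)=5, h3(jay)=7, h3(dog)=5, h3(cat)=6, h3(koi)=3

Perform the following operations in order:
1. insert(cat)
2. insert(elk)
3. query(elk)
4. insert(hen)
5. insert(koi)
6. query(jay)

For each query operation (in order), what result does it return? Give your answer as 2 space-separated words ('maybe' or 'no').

Answer: maybe maybe

Derivation:
Start: bits=00000000
Op 1: insert cat -> sets bits 2 3 6 -> bits=00110010
Op 2: insert elk -> sets bits 3 7 -> bits=00110011
Op 3: query elk -> checks bit3=1, bit7=1 (all 1) -> maybe
Op 4: insert hen -> sets bits 1 4 -> bits=01111011
Op 5: insert koi -> sets bits 3 4 5 -> bits=01111111
Op 6: query jay -> checks bit6=1, bit7=1 (all 1) -> maybe
Query results in order: maybe maybe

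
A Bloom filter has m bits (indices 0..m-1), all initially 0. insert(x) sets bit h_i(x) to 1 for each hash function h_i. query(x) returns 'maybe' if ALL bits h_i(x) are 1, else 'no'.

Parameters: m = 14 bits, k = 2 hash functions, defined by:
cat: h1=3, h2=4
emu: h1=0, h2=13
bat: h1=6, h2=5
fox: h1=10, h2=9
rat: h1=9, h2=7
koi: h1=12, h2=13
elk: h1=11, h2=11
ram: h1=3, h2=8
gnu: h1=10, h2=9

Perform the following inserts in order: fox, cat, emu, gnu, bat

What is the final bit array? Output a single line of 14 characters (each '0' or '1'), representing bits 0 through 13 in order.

Answer: 10011110011001

Derivation:
Start: bits=00000000000000
After insert 'fox': sets bits 9 10 -> bits=00000000011000
After insert 'cat': sets bits 3 4 -> bits=00011000011000
After insert 'emu': sets bits 0 13 -> bits=10011000011001
After insert 'gnu': sets bits 9 10 -> bits=10011000011001
After insert 'bat': sets bits 5 6 -> bits=10011110011001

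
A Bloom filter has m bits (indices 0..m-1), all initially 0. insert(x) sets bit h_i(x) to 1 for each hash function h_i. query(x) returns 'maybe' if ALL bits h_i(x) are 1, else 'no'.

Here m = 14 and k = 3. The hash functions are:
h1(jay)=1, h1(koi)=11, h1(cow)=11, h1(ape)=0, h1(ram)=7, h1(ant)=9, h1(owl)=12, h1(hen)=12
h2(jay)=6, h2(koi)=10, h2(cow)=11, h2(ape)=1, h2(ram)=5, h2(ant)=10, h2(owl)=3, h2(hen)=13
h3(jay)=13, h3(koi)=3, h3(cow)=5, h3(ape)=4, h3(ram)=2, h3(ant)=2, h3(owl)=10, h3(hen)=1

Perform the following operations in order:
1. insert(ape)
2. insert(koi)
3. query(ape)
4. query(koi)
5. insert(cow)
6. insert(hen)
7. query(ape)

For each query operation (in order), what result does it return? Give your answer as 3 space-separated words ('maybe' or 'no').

Answer: maybe maybe maybe

Derivation:
Start: bits=00000000000000
Op 1: insert ape -> sets bits 0 1 4 -> bits=11001000000000
Op 2: insert koi -> sets bits 3 10 11 -> bits=11011000001100
Op 3: query ape -> checks bit0=1, bit1=1, bit4=1 (all 1) -> maybe
Op 4: query koi -> checks bit3=1, bit10=1, bit11=1 (all 1) -> maybe
Op 5: insert cow -> sets bits 5 11 -> bits=11011100001100
Op 6: insert hen -> sets bits 1 12 13 -> bits=11011100001111
Op 7: query ape -> checks bit0=1, bit1=1, bit4=1 (all 1) -> maybe
Query results in order: maybe maybe maybe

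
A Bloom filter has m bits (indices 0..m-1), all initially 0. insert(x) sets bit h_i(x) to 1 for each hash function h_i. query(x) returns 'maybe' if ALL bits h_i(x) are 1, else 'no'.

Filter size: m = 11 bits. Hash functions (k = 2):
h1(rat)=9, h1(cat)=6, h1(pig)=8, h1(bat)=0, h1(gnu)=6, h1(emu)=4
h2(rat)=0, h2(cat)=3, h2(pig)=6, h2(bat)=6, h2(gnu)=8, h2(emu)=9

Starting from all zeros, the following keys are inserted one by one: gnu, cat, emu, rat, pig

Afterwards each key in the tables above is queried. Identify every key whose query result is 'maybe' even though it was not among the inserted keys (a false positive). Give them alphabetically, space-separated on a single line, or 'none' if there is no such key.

Answer: bat

Derivation:
Start: bits=00000000000
After insert 'gnu': sets bits 6 8 -> bits=00000010100
After insert 'cat': sets bits 3 6 -> bits=00010010100
After insert 'emu': sets bits 4 9 -> bits=00011010110
After insert 'rat': sets bits 0 9 -> bits=10011010110
After insert 'pig': sets bits 6 8 -> bits=10011010110
Not inserted: bat — query each against bits=10011010110:
query bat: checks bit0=1, bit6=1 (all 1) -> maybe => FALSE POSITIVE
False positives (alphabetical): bat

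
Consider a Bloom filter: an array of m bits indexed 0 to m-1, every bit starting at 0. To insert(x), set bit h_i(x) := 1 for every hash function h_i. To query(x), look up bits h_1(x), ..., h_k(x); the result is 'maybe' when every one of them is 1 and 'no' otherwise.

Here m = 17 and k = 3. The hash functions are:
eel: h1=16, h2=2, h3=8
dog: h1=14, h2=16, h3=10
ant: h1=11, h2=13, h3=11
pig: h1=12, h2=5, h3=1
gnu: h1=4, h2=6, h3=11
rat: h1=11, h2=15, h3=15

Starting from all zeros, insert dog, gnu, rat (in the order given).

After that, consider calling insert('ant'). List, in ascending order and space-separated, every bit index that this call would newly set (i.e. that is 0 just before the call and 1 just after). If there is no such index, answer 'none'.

Answer: 13

Derivation:
Start: bits=00000000000000000
After insert 'dog': sets bits 10 14 16 -> bits=00000000001000101
After insert 'gnu': sets bits 4 6 11 -> bits=00001010001100101
After insert 'rat': sets bits 11 15 -> bits=00001010001100111
insert 'ant' would touch bits 11 13; currently bit11=1, bit13=0
Bits that are 0 among those (would change 0->1): 13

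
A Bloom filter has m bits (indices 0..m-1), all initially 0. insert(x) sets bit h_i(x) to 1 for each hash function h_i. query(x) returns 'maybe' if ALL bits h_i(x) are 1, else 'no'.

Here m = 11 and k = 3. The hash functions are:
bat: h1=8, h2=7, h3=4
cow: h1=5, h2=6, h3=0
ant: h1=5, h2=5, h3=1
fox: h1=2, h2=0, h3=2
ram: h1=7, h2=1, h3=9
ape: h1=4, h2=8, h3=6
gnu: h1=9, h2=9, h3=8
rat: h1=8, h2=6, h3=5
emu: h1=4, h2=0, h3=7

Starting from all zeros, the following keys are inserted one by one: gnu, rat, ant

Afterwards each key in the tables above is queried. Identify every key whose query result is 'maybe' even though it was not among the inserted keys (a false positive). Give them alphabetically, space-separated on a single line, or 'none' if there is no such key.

Answer: none

Derivation:
Start: bits=00000000000
After insert 'gnu': sets bits 8 9 -> bits=00000000110
After insert 'rat': sets bits 5 6 8 -> bits=00000110110
After insert 'ant': sets bits 1 5 -> bits=01000110110
Not inserted: ape bat cow emu fox ram — query each against bits=01000110110:
query ape: checks bit4=0, bit6=1, bit8=1 (has a 0) -> no => not a false positive
query bat: checks bit4=0, bit7=0, bit8=1 (has a 0) -> no => not a false positive
query cow: checks bit0=0, bit5=1, bit6=1 (has a 0) -> no => not a false positive
query emu: checks bit0=0, bit4=0, bit7=0 (has a 0) -> no => not a false positive
query fox: checks bit0=0, bit2=0 (has a 0) -> no => not a false positive
query ram: checks bit1=1, bit7=0, bit9=1 (has a 0) -> no => not a false positive
False positives (alphabetical): none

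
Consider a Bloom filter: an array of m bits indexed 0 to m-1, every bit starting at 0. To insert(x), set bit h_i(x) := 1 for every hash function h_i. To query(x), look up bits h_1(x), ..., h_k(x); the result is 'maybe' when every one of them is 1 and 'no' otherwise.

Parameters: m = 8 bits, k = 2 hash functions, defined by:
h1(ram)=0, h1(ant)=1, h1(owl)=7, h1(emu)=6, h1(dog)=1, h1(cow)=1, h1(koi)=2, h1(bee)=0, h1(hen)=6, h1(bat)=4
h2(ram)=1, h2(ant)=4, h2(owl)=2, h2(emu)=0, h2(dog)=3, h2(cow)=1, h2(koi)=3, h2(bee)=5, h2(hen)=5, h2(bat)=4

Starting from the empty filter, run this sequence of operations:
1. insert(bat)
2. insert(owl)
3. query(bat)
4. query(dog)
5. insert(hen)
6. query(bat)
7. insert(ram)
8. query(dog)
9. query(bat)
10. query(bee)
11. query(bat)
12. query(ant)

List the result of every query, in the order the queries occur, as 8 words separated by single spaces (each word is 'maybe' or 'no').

Answer: maybe no maybe no maybe maybe maybe maybe

Derivation:
Start: bits=00000000
Op 1: insert bat -> sets bits 4 -> bits=00001000
Op 2: insert owl -> sets bits 2 7 -> bits=00101001
Op 3: query bat -> checks bit4=1 (all 1) -> maybe
Op 4: query dog -> checks bit1=0, bit3=0 (has a 0) -> no
Op 5: insert hen -> sets bits 5 6 -> bits=00101111
Op 6: query bat -> checks bit4=1 (all 1) -> maybe
Op 7: insert ram -> sets bits 0 1 -> bits=11101111
Op 8: query dog -> checks bit1=1, bit3=0 (has a 0) -> no
Op 9: query bat -> checks bit4=1 (all 1) -> maybe
Op 10: query bee -> checks bit0=1, bit5=1 (all 1) -> maybe
Op 11: query bat -> checks bit4=1 (all 1) -> maybe
Op 12: query ant -> checks bit1=1, bit4=1 (all 1) -> maybe
Query results in order: maybe no maybe no maybe maybe maybe maybe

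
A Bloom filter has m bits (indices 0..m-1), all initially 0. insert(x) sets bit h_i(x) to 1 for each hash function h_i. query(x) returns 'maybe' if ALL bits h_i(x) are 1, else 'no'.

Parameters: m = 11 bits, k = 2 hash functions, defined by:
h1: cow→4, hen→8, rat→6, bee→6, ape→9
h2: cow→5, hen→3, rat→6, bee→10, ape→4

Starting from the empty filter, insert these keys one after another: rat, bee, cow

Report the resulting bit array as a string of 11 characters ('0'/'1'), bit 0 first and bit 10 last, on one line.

Answer: 00001110001

Derivation:
Start: bits=00000000000
After insert 'rat': sets bits 6 -> bits=00000010000
After insert 'bee': sets bits 6 10 -> bits=00000010001
After insert 'cow': sets bits 4 5 -> bits=00001110001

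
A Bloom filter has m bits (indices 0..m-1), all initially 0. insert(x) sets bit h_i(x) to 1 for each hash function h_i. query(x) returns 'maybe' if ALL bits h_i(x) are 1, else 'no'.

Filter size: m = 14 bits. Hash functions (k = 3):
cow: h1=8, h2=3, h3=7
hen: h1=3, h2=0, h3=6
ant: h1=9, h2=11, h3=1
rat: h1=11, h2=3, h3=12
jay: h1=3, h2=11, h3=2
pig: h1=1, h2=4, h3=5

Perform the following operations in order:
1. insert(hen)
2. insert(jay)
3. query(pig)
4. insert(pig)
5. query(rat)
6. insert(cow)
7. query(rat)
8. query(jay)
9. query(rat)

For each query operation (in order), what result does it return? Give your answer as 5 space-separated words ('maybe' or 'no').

Answer: no no no maybe no

Derivation:
Start: bits=00000000000000
Op 1: insert hen -> sets bits 0 3 6 -> bits=10010010000000
Op 2: insert jay -> sets bits 2 3 11 -> bits=10110010000100
Op 3: query pig -> checks bit1=0, bit4=0, bit5=0 (has a 0) -> no
Op 4: insert pig -> sets bits 1 4 5 -> bits=11111110000100
Op 5: query rat -> checks bit3=1, bit11=1, bit12=0 (has a 0) -> no
Op 6: insert cow -> sets bits 3 7 8 -> bits=11111111100100
Op 7: query rat -> checks bit3=1, bit11=1, bit12=0 (has a 0) -> no
Op 8: query jay -> checks bit2=1, bit3=1, bit11=1 (all 1) -> maybe
Op 9: query rat -> checks bit3=1, bit11=1, bit12=0 (has a 0) -> no
Query results in order: no no no maybe no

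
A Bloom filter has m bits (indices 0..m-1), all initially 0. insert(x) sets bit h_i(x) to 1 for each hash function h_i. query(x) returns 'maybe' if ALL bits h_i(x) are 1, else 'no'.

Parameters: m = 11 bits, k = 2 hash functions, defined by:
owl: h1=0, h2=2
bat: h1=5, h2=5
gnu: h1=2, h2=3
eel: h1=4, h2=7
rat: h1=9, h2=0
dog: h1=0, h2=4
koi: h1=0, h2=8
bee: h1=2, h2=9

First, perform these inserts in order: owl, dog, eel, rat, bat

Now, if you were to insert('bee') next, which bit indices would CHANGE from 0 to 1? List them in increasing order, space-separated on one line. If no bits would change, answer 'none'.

Start: bits=00000000000
After insert 'owl': sets bits 0 2 -> bits=10100000000
After insert 'dog': sets bits 0 4 -> bits=10101000000
After insert 'eel': sets bits 4 7 -> bits=10101001000
After insert 'rat': sets bits 0 9 -> bits=10101001010
After insert 'bat': sets bits 5 -> bits=10101101010
insert 'bee' would touch bits 2 9; currently bit2=1, bit9=1
Bits that are 0 among those (would change 0->1): none

Answer: none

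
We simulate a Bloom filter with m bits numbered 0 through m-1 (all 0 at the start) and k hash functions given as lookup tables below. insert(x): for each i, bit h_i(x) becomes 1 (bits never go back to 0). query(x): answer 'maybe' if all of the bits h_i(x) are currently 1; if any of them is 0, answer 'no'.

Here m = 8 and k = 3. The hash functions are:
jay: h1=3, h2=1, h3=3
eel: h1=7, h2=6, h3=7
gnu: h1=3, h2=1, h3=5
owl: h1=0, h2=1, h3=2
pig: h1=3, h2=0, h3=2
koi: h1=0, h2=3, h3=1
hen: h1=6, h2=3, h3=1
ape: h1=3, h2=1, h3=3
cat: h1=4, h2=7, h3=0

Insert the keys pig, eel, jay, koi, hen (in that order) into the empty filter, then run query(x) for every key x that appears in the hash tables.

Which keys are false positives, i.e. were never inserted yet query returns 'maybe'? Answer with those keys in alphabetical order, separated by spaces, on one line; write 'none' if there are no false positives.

Start: bits=00000000
After insert 'pig': sets bits 0 2 3 -> bits=10110000
After insert 'eel': sets bits 6 7 -> bits=10110011
After insert 'jay': sets bits 1 3 -> bits=11110011
After insert 'koi': sets bits 0 1 3 -> bits=11110011
After insert 'hen': sets bits 1 3 6 -> bits=11110011
Not inserted: ape cat gnu owl — query each against bits=11110011:
query ape: checks bit1=1, bit3=1 (all 1) -> maybe => FALSE POSITIVE
query cat: checks bit0=1, bit4=0, bit7=1 (has a 0) -> no => not a false positive
query gnu: checks bit1=1, bit3=1, bit5=0 (has a 0) -> no => not a false positive
query owl: checks bit0=1, bit1=1, bit2=1 (all 1) -> maybe => FALSE POSITIVE
False positives (alphabetical): ape owl

Answer: ape owl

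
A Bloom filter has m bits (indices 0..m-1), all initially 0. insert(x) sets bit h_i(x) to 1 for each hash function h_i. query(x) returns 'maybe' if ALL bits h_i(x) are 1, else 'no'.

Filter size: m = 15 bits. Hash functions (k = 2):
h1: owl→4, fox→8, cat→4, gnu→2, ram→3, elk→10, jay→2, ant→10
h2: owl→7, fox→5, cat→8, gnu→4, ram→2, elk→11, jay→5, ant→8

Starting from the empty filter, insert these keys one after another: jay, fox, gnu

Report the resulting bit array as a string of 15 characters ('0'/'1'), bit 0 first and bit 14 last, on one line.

Start: bits=000000000000000
After insert 'jay': sets bits 2 5 -> bits=001001000000000
After insert 'fox': sets bits 5 8 -> bits=001001001000000
After insert 'gnu': sets bits 2 4 -> bits=001011001000000

Answer: 001011001000000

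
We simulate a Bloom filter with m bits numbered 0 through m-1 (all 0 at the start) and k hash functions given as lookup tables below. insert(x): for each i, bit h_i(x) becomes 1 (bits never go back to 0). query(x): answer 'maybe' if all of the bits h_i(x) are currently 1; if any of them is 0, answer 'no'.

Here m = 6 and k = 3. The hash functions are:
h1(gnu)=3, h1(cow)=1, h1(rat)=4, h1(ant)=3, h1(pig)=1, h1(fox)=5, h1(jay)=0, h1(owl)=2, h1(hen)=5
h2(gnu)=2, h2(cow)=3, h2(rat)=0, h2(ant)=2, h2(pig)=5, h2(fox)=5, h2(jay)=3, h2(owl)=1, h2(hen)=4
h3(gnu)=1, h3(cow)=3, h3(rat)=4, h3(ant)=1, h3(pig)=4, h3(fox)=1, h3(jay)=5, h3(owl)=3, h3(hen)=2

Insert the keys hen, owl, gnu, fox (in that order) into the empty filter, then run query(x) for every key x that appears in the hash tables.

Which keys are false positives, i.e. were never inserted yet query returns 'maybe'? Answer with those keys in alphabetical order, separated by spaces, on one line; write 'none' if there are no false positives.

Start: bits=000000
After insert 'hen': sets bits 2 4 5 -> bits=001011
After insert 'owl': sets bits 1 2 3 -> bits=011111
After insert 'gnu': sets bits 1 2 3 -> bits=011111
After insert 'fox': sets bits 1 5 -> bits=011111
Not inserted: ant cow jay pig rat — query each against bits=011111:
query ant: checks bit1=1, bit2=1, bit3=1 (all 1) -> maybe => FALSE POSITIVE
query cow: checks bit1=1, bit3=1 (all 1) -> maybe => FALSE POSITIVE
query jay: checks bit0=0, bit3=1, bit5=1 (has a 0) -> no => not a false positive
query pig: checks bit1=1, bit4=1, bit5=1 (all 1) -> maybe => FALSE POSITIVE
query rat: checks bit0=0, bit4=1 (has a 0) -> no => not a false positive
False positives (alphabetical): ant cow pig

Answer: ant cow pig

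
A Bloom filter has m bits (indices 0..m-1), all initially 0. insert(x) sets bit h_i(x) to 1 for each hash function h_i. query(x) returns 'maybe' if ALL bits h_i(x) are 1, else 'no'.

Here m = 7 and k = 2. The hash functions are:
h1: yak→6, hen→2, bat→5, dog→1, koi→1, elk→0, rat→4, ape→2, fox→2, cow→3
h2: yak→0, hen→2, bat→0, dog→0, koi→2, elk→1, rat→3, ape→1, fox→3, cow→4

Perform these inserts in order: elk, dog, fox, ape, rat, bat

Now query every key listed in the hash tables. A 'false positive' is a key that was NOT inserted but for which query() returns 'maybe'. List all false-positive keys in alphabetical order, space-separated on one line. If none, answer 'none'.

Answer: cow hen koi

Derivation:
Start: bits=0000000
After insert 'elk': sets bits 0 1 -> bits=1100000
After insert 'dog': sets bits 0 1 -> bits=1100000
After insert 'fox': sets bits 2 3 -> bits=1111000
After insert 'ape': sets bits 1 2 -> bits=1111000
After insert 'rat': sets bits 3 4 -> bits=1111100
After insert 'bat': sets bits 0 5 -> bits=1111110
Not inserted: cow hen koi yak — query each against bits=1111110:
query cow: checks bit3=1, bit4=1 (all 1) -> maybe => FALSE POSITIVE
query hen: checks bit2=1 (all 1) -> maybe => FALSE POSITIVE
query koi: checks bit1=1, bit2=1 (all 1) -> maybe => FALSE POSITIVE
query yak: checks bit0=1, bit6=0 (has a 0) -> no => not a false positive
False positives (alphabetical): cow hen koi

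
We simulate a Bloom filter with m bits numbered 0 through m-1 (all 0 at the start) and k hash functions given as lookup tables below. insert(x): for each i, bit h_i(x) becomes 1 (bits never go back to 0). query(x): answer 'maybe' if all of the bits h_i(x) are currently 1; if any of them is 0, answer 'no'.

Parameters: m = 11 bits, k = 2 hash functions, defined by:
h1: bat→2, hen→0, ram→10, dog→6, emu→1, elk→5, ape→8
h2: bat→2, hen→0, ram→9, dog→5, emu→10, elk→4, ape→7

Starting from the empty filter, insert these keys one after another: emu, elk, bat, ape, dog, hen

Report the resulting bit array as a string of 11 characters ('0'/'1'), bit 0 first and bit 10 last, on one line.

Answer: 11101111101

Derivation:
Start: bits=00000000000
After insert 'emu': sets bits 1 10 -> bits=01000000001
After insert 'elk': sets bits 4 5 -> bits=01001100001
After insert 'bat': sets bits 2 -> bits=01101100001
After insert 'ape': sets bits 7 8 -> bits=01101101101
After insert 'dog': sets bits 5 6 -> bits=01101111101
After insert 'hen': sets bits 0 -> bits=11101111101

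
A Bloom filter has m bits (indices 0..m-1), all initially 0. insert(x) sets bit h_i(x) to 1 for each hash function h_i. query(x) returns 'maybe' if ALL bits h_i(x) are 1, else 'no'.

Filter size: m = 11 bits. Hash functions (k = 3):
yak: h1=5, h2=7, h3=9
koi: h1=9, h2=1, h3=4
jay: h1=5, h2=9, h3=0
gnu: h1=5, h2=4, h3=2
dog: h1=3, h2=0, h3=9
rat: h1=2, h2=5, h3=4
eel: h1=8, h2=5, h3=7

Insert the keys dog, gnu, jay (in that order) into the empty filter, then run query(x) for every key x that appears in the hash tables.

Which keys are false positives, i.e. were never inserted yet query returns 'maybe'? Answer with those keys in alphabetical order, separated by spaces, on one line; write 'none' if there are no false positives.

Answer: rat

Derivation:
Start: bits=00000000000
After insert 'dog': sets bits 0 3 9 -> bits=10010000010
After insert 'gnu': sets bits 2 4 5 -> bits=10111100010
After insert 'jay': sets bits 0 5 9 -> bits=10111100010
Not inserted: eel koi rat yak — query each against bits=10111100010:
query eel: checks bit5=1, bit7=0, bit8=0 (has a 0) -> no => not a false positive
query koi: checks bit1=0, bit4=1, bit9=1 (has a 0) -> no => not a false positive
query rat: checks bit2=1, bit4=1, bit5=1 (all 1) -> maybe => FALSE POSITIVE
query yak: checks bit5=1, bit7=0, bit9=1 (has a 0) -> no => not a false positive
False positives (alphabetical): rat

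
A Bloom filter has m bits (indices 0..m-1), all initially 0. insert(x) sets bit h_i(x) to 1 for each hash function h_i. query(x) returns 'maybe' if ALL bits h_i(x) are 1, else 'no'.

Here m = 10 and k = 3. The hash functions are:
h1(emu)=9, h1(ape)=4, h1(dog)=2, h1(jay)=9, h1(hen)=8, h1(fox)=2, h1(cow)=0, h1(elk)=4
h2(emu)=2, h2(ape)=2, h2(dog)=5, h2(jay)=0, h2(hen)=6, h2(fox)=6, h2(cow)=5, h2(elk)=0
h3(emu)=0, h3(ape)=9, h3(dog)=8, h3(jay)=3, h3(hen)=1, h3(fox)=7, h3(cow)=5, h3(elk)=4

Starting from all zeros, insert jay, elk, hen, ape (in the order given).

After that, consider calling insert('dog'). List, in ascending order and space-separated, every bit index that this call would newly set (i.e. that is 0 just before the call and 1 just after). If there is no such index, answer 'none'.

Start: bits=0000000000
After insert 'jay': sets bits 0 3 9 -> bits=1001000001
After insert 'elk': sets bits 0 4 -> bits=1001100001
After insert 'hen': sets bits 1 6 8 -> bits=1101101011
After insert 'ape': sets bits 2 4 9 -> bits=1111101011
insert 'dog' would touch bits 2 5 8; currently bit2=1, bit5=0, bit8=1
Bits that are 0 among those (would change 0->1): 5

Answer: 5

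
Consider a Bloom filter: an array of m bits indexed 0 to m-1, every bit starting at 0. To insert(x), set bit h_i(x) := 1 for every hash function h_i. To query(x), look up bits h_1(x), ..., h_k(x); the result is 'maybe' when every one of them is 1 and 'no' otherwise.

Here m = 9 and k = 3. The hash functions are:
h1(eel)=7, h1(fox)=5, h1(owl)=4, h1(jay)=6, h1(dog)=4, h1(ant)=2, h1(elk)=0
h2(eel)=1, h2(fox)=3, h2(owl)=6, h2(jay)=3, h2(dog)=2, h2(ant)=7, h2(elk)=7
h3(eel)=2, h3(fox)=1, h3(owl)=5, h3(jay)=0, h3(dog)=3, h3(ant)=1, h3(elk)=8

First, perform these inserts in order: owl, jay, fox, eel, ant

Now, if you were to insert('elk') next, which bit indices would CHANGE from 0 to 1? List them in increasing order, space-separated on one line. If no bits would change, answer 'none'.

Start: bits=000000000
After insert 'owl': sets bits 4 5 6 -> bits=000011100
After insert 'jay': sets bits 0 3 6 -> bits=100111100
After insert 'fox': sets bits 1 3 5 -> bits=110111100
After insert 'eel': sets bits 1 2 7 -> bits=111111110
After insert 'ant': sets bits 1 2 7 -> bits=111111110
insert 'elk' would touch bits 0 7 8; currently bit0=1, bit7=1, bit8=0
Bits that are 0 among those (would change 0->1): 8

Answer: 8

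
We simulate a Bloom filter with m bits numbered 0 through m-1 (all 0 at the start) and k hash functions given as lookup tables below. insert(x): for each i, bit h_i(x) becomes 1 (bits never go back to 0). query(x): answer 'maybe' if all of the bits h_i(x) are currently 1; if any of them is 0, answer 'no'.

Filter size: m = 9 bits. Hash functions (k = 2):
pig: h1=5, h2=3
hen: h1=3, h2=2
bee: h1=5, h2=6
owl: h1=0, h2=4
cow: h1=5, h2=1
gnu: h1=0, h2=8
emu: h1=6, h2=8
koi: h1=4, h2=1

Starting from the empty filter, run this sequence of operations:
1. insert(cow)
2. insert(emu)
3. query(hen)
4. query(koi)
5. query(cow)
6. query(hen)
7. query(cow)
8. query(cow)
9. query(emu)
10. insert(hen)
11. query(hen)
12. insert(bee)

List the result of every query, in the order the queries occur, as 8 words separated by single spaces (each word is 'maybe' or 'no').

Start: bits=000000000
Op 1: insert cow -> sets bits 1 5 -> bits=010001000
Op 2: insert emu -> sets bits 6 8 -> bits=010001101
Op 3: query hen -> checks bit2=0, bit3=0 (has a 0) -> no
Op 4: query koi -> checks bit1=1, bit4=0 (has a 0) -> no
Op 5: query cow -> checks bit1=1, bit5=1 (all 1) -> maybe
Op 6: query hen -> checks bit2=0, bit3=0 (has a 0) -> no
Op 7: query cow -> checks bit1=1, bit5=1 (all 1) -> maybe
Op 8: query cow -> checks bit1=1, bit5=1 (all 1) -> maybe
Op 9: query emu -> checks bit6=1, bit8=1 (all 1) -> maybe
Op 10: insert hen -> sets bits 2 3 -> bits=011101101
Op 11: query hen -> checks bit2=1, bit3=1 (all 1) -> maybe
Op 12: insert bee -> sets bits 5 6 -> bits=011101101
Query results in order: no no maybe no maybe maybe maybe maybe

Answer: no no maybe no maybe maybe maybe maybe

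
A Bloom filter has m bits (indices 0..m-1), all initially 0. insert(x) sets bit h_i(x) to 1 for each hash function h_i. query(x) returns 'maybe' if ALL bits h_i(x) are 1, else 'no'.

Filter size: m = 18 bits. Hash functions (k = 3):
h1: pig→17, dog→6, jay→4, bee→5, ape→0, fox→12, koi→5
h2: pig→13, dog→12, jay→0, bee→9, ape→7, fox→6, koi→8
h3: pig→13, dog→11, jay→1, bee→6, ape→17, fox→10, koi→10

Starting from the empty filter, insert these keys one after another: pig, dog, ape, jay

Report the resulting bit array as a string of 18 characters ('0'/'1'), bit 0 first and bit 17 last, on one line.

Start: bits=000000000000000000
After insert 'pig': sets bits 13 17 -> bits=000000000000010001
After insert 'dog': sets bits 6 11 12 -> bits=000000100001110001
After insert 'ape': sets bits 0 7 17 -> bits=100000110001110001
After insert 'jay': sets bits 0 1 4 -> bits=110010110001110001

Answer: 110010110001110001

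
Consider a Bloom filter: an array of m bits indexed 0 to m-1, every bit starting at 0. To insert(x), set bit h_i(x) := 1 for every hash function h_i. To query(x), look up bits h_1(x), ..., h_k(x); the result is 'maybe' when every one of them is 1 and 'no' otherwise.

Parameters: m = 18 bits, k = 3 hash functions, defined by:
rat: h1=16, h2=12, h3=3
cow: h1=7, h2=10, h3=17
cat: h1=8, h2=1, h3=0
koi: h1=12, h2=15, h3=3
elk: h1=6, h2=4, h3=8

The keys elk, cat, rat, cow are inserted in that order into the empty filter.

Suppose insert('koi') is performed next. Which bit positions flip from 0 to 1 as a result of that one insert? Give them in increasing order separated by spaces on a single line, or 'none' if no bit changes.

Start: bits=000000000000000000
After insert 'elk': sets bits 4 6 8 -> bits=000010101000000000
After insert 'cat': sets bits 0 1 8 -> bits=110010101000000000
After insert 'rat': sets bits 3 12 16 -> bits=110110101000100010
After insert 'cow': sets bits 7 10 17 -> bits=110110111010100011
insert 'koi' would touch bits 3 12 15; currently bit3=1, bit12=1, bit15=0
Bits that are 0 among those (would change 0->1): 15

Answer: 15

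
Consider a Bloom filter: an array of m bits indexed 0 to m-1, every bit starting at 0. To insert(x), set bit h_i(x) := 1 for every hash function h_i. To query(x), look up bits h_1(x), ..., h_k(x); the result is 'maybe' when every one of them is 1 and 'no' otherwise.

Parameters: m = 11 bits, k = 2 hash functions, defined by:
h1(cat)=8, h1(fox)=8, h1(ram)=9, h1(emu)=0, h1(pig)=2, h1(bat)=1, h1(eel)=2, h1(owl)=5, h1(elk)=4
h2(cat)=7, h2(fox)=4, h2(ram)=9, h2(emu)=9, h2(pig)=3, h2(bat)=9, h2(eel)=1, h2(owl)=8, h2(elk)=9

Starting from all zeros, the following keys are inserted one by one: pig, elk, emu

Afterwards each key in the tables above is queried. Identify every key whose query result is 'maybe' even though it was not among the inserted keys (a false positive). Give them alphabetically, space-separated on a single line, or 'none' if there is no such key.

Start: bits=00000000000
After insert 'pig': sets bits 2 3 -> bits=00110000000
After insert 'elk': sets bits 4 9 -> bits=00111000010
After insert 'emu': sets bits 0 9 -> bits=10111000010
Not inserted: bat cat eel fox owl ram — query each against bits=10111000010:
query bat: checks bit1=0, bit9=1 (has a 0) -> no => not a false positive
query cat: checks bit7=0, bit8=0 (has a 0) -> no => not a false positive
query eel: checks bit1=0, bit2=1 (has a 0) -> no => not a false positive
query fox: checks bit4=1, bit8=0 (has a 0) -> no => not a false positive
query owl: checks bit5=0, bit8=0 (has a 0) -> no => not a false positive
query ram: checks bit9=1 (all 1) -> maybe => FALSE POSITIVE
False positives (alphabetical): ram

Answer: ram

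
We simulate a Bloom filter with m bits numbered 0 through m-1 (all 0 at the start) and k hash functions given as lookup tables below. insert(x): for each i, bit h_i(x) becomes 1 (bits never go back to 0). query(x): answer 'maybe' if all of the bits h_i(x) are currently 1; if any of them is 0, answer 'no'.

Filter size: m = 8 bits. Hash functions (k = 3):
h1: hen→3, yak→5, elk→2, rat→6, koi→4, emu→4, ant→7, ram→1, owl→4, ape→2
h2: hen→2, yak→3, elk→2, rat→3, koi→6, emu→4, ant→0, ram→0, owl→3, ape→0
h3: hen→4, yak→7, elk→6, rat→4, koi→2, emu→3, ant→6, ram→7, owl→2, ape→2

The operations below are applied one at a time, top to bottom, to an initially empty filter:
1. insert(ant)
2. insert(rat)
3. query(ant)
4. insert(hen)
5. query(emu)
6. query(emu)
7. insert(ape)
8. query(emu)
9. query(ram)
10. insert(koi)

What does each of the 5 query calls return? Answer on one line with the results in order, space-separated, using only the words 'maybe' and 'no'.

Answer: maybe maybe maybe maybe no

Derivation:
Start: bits=00000000
Op 1: insert ant -> sets bits 0 6 7 -> bits=10000011
Op 2: insert rat -> sets bits 3 4 6 -> bits=10011011
Op 3: query ant -> checks bit0=1, bit6=1, bit7=1 (all 1) -> maybe
Op 4: insert hen -> sets bits 2 3 4 -> bits=10111011
Op 5: query emu -> checks bit3=1, bit4=1 (all 1) -> maybe
Op 6: query emu -> checks bit3=1, bit4=1 (all 1) -> maybe
Op 7: insert ape -> sets bits 0 2 -> bits=10111011
Op 8: query emu -> checks bit3=1, bit4=1 (all 1) -> maybe
Op 9: query ram -> checks bit0=1, bit1=0, bit7=1 (has a 0) -> no
Op 10: insert koi -> sets bits 2 4 6 -> bits=10111011
Query results in order: maybe maybe maybe maybe no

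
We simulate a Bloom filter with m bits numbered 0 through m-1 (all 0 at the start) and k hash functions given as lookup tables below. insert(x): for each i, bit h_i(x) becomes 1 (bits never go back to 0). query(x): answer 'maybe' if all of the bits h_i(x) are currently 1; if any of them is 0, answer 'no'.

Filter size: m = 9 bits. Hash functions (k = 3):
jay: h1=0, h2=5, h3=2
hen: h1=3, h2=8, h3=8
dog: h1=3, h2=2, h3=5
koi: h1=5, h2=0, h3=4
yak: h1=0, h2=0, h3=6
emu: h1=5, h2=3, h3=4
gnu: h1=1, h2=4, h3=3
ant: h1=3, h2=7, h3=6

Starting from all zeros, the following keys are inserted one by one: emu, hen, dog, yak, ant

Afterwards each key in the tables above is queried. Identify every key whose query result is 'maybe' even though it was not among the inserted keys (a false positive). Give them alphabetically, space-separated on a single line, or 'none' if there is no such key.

Answer: jay koi

Derivation:
Start: bits=000000000
After insert 'emu': sets bits 3 4 5 -> bits=000111000
After insert 'hen': sets bits 3 8 -> bits=000111001
After insert 'dog': sets bits 2 3 5 -> bits=001111001
After insert 'yak': sets bits 0 6 -> bits=101111101
After insert 'ant': sets bits 3 6 7 -> bits=101111111
Not inserted: gnu jay koi — query each against bits=101111111:
query gnu: checks bit1=0, bit3=1, bit4=1 (has a 0) -> no => not a false positive
query jay: checks bit0=1, bit2=1, bit5=1 (all 1) -> maybe => FALSE POSITIVE
query koi: checks bit0=1, bit4=1, bit5=1 (all 1) -> maybe => FALSE POSITIVE
False positives (alphabetical): jay koi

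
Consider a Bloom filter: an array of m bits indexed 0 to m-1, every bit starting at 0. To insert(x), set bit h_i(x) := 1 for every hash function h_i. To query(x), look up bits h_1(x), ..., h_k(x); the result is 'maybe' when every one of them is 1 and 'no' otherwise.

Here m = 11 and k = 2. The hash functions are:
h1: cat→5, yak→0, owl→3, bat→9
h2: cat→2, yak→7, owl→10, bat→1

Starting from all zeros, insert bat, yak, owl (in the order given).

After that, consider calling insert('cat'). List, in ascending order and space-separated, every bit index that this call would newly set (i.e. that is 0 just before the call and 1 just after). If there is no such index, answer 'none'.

Start: bits=00000000000
After insert 'bat': sets bits 1 9 -> bits=01000000010
After insert 'yak': sets bits 0 7 -> bits=11000001010
After insert 'owl': sets bits 3 10 -> bits=11010001011
insert 'cat' would touch bits 2 5; currently bit2=0, bit5=0
Bits that are 0 among those (would change 0->1): 2 5

Answer: 2 5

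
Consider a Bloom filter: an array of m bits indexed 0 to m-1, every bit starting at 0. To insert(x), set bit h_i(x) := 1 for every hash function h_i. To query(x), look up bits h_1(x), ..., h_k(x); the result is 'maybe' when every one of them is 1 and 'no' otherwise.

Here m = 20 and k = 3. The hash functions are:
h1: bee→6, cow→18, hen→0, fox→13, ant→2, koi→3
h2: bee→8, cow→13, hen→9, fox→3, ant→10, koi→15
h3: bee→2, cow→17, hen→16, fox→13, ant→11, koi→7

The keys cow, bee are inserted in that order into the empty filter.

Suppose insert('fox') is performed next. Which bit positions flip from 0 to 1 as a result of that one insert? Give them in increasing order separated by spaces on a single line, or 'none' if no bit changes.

Start: bits=00000000000000000000
After insert 'cow': sets bits 13 17 18 -> bits=00000000000001000110
After insert 'bee': sets bits 2 6 8 -> bits=00100010100001000110
insert 'fox' would touch bits 3 13; currently bit3=0, bit13=1
Bits that are 0 among those (would change 0->1): 3

Answer: 3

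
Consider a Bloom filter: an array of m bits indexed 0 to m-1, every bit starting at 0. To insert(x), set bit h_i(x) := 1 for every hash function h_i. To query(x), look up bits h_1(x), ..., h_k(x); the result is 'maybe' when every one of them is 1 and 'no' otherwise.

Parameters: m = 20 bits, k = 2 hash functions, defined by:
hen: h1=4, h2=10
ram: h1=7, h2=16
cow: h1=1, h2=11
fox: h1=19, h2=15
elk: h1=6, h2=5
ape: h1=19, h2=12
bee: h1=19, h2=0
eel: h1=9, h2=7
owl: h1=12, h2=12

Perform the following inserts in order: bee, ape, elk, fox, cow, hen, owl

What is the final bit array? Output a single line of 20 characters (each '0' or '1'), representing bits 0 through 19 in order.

Answer: 11001110001110010001

Derivation:
Start: bits=00000000000000000000
After insert 'bee': sets bits 0 19 -> bits=10000000000000000001
After insert 'ape': sets bits 12 19 -> bits=10000000000010000001
After insert 'elk': sets bits 5 6 -> bits=10000110000010000001
After insert 'fox': sets bits 15 19 -> bits=10000110000010010001
After insert 'cow': sets bits 1 11 -> bits=11000110000110010001
After insert 'hen': sets bits 4 10 -> bits=11001110001110010001
After insert 'owl': sets bits 12 -> bits=11001110001110010001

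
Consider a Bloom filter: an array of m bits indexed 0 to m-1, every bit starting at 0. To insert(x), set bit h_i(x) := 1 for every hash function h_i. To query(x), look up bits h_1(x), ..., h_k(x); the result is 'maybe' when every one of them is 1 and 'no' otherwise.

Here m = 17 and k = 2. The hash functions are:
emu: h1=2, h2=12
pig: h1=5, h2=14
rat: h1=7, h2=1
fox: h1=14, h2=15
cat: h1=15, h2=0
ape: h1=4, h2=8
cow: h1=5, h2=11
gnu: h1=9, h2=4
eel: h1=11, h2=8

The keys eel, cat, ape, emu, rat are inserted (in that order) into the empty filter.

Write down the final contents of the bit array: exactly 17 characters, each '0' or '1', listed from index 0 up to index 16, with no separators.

Start: bits=00000000000000000
After insert 'eel': sets bits 8 11 -> bits=00000000100100000
After insert 'cat': sets bits 0 15 -> bits=10000000100100010
After insert 'ape': sets bits 4 8 -> bits=10001000100100010
After insert 'emu': sets bits 2 12 -> bits=10101000100110010
After insert 'rat': sets bits 1 7 -> bits=11101001100110010

Answer: 11101001100110010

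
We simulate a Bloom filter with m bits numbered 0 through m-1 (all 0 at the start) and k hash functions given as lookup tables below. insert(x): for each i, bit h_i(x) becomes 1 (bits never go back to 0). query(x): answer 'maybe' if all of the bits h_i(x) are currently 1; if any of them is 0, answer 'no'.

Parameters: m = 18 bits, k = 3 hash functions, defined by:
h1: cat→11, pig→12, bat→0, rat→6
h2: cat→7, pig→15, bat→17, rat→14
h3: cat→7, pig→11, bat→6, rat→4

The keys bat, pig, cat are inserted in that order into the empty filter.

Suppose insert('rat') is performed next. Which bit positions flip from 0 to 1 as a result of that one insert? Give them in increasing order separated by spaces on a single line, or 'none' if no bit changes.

Answer: 4 14

Derivation:
Start: bits=000000000000000000
After insert 'bat': sets bits 0 6 17 -> bits=100000100000000001
After insert 'pig': sets bits 11 12 15 -> bits=100000100001100101
After insert 'cat': sets bits 7 11 -> bits=100000110001100101
insert 'rat' would touch bits 4 6 14; currently bit4=0, bit6=1, bit14=0
Bits that are 0 among those (would change 0->1): 4 14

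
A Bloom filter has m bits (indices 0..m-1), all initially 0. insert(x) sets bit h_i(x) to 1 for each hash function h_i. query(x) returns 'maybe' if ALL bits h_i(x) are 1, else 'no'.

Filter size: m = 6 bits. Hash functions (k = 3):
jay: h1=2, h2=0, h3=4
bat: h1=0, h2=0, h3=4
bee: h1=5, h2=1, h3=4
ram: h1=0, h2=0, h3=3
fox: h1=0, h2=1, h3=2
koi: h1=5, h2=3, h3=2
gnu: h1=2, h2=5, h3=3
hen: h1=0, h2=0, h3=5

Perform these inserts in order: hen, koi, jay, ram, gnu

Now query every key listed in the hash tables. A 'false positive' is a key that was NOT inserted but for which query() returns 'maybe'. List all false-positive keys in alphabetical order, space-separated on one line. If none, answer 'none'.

Answer: bat

Derivation:
Start: bits=000000
After insert 'hen': sets bits 0 5 -> bits=100001
After insert 'koi': sets bits 2 3 5 -> bits=101101
After insert 'jay': sets bits 0 2 4 -> bits=101111
After insert 'ram': sets bits 0 3 -> bits=101111
After insert 'gnu': sets bits 2 3 5 -> bits=101111
Not inserted: bat bee fox — query each against bits=101111:
query bat: checks bit0=1, bit4=1 (all 1) -> maybe => FALSE POSITIVE
query bee: checks bit1=0, bit4=1, bit5=1 (has a 0) -> no => not a false positive
query fox: checks bit0=1, bit1=0, bit2=1 (has a 0) -> no => not a false positive
False positives (alphabetical): bat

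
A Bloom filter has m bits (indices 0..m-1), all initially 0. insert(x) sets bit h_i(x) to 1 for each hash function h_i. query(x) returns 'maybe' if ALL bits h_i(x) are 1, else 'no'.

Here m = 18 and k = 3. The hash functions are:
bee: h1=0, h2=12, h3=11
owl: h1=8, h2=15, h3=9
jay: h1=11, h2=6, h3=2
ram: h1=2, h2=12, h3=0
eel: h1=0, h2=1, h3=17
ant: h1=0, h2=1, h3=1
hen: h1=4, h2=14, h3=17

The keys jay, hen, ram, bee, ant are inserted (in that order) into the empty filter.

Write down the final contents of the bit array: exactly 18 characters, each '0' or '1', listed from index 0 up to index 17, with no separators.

Answer: 111010100001101001

Derivation:
Start: bits=000000000000000000
After insert 'jay': sets bits 2 6 11 -> bits=001000100001000000
After insert 'hen': sets bits 4 14 17 -> bits=001010100001001001
After insert 'ram': sets bits 0 2 12 -> bits=101010100001101001
After insert 'bee': sets bits 0 11 12 -> bits=101010100001101001
After insert 'ant': sets bits 0 1 -> bits=111010100001101001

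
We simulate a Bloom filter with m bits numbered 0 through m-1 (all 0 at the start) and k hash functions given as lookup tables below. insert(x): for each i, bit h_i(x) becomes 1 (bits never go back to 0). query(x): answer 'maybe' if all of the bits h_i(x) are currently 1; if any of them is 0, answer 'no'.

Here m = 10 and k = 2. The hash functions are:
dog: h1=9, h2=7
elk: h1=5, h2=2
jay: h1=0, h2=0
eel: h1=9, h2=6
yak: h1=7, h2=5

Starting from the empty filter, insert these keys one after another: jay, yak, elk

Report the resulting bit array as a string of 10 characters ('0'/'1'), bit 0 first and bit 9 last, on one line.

Answer: 1010010100

Derivation:
Start: bits=0000000000
After insert 'jay': sets bits 0 -> bits=1000000000
After insert 'yak': sets bits 5 7 -> bits=1000010100
After insert 'elk': sets bits 2 5 -> bits=1010010100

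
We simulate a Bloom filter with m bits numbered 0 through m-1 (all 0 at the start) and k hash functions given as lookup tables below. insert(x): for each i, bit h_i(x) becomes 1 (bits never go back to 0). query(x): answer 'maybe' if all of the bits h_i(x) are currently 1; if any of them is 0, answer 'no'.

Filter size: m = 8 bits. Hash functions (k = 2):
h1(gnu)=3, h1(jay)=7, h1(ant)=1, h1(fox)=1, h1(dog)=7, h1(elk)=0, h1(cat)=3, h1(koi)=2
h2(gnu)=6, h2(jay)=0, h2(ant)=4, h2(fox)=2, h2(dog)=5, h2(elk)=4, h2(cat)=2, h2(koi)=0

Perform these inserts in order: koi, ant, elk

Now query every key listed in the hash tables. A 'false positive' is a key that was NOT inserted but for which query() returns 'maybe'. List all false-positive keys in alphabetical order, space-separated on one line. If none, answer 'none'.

Start: bits=00000000
After insert 'koi': sets bits 0 2 -> bits=10100000
After insert 'ant': sets bits 1 4 -> bits=11101000
After insert 'elk': sets bits 0 4 -> bits=11101000
Not inserted: cat dog fox gnu jay — query each against bits=11101000:
query cat: checks bit2=1, bit3=0 (has a 0) -> no => not a false positive
query dog: checks bit5=0, bit7=0 (has a 0) -> no => not a false positive
query fox: checks bit1=1, bit2=1 (all 1) -> maybe => FALSE POSITIVE
query gnu: checks bit3=0, bit6=0 (has a 0) -> no => not a false positive
query jay: checks bit0=1, bit7=0 (has a 0) -> no => not a false positive
False positives (alphabetical): fox

Answer: fox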